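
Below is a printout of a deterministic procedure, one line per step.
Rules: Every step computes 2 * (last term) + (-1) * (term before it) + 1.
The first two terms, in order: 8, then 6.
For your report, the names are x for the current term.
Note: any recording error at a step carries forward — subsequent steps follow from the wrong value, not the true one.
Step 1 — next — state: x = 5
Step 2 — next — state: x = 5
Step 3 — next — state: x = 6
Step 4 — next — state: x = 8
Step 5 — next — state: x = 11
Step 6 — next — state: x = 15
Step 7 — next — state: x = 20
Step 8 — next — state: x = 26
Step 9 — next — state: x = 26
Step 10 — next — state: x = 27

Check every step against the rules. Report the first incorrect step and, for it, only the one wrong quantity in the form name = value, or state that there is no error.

Recomputing the run from the initial state:
step 1: x = 5
step 2: x = 5
step 3: x = 6
step 4: x = 8
step 5: x = 11
step 6: x = 15
step 7: x = 20
step 8: x = 26
step 9: x = 33
step 10: x = 41
The first disagreement with the printout is at step 9, where the value should be x = 33.

step 9, x = 33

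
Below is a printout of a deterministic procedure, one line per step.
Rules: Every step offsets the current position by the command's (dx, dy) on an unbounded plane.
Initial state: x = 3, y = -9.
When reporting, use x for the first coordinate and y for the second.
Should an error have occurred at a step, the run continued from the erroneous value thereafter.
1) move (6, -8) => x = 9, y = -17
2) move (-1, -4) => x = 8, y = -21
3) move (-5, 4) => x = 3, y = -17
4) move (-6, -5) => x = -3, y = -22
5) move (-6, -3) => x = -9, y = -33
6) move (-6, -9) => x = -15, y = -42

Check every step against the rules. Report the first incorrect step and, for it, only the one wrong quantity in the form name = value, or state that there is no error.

Recomputing the run from the initial state:
step 1: x = 9, y = -17
step 2: x = 8, y = -21
step 3: x = 3, y = -17
step 4: x = -3, y = -22
step 5: x = -9, y = -25
step 6: x = -15, y = -34
The first disagreement with the printout is at step 5, where the value should be y = -25.

step 5, y = -25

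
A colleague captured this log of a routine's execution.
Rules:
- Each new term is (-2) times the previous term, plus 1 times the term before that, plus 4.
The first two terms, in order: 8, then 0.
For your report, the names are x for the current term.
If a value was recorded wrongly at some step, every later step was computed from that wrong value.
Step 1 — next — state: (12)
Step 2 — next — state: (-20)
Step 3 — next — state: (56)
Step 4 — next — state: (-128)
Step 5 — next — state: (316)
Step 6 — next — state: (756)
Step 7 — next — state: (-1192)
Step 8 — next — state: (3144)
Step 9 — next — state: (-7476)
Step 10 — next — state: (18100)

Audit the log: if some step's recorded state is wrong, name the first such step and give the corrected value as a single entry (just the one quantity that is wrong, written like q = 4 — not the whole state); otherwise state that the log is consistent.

step 6, x = -756

1. x = -2*(0) + (1)*(8) + (4) = 12 (agrees with the log)
2. x = -2*(12) + (1)*(0) + (4) = -20 (verified)
3. x = -2*(-20) + (1)*(12) + (4) = 56 (agrees with the log)
4. x = -2*(56) + (1)*(-20) + (4) = -128 (checks out)
5. x = -2*(-128) + (1)*(56) + (4) = 316 (exactly as logged)
6. x = -2*(316) + (1)*(-128) + (4) = -756 (not what was recorded)
First incorrect step: 6; the correct value is x = -756.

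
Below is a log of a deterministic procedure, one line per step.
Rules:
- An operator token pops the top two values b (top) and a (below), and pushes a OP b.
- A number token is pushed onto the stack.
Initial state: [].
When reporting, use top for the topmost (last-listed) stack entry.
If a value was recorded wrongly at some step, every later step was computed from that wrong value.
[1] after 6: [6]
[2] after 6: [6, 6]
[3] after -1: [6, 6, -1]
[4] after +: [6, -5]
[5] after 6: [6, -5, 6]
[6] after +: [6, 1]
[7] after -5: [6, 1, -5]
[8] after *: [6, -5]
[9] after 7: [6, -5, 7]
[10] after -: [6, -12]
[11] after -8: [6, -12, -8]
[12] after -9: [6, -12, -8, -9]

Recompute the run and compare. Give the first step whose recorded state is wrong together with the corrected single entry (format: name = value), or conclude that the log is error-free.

step 4, top = 5

Step 1: push 6: top = 6 — no discrepancy.
Step 2: push 6: top = 6 — confirmed correct.
Step 3: push -1: top = -1 — no discrepancy.
Step 4: 6 + -1 = 5 — the log has a different value.
First deviation found at step 4; the corrected entry is top = 5.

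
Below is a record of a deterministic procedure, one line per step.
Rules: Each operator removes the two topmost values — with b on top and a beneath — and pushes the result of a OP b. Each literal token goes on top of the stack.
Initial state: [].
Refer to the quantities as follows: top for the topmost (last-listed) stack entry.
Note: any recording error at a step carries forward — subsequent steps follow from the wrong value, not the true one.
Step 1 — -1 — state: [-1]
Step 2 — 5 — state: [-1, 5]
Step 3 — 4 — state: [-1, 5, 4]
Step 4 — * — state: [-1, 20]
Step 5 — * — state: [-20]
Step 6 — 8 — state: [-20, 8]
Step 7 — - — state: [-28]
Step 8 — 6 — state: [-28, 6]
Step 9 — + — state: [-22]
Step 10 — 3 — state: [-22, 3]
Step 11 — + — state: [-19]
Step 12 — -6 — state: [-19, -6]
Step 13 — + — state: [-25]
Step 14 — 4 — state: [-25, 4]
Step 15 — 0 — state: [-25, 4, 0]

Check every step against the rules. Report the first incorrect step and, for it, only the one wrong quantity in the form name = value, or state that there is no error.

no error

1. push -1: top = -1 (consistent with the record)
2. push 5: top = 5 (matches)
3. push 4: top = 4 (matches)
4. 5 * 4 = 20 (agrees with the record)
5. -1 * 20 = -20 (agrees with the record)
6. push 8: top = 8 (confirmed correct)
7. -20 - 8 = -28 (same as recorded)
8. push 6: top = 6 (matches)
9. -28 + 6 = -22 (confirmed correct)
10. push 3: top = 3 (no discrepancy)
11. -22 + 3 = -19 (confirmed correct)
12. push -6: top = -6 (checks out)
13. -19 + -6 = -25 (no discrepancy)
14. push 4: top = 4 (no discrepancy)
15. push 0: top = 0 (confirmed correct)
Every step is consistent.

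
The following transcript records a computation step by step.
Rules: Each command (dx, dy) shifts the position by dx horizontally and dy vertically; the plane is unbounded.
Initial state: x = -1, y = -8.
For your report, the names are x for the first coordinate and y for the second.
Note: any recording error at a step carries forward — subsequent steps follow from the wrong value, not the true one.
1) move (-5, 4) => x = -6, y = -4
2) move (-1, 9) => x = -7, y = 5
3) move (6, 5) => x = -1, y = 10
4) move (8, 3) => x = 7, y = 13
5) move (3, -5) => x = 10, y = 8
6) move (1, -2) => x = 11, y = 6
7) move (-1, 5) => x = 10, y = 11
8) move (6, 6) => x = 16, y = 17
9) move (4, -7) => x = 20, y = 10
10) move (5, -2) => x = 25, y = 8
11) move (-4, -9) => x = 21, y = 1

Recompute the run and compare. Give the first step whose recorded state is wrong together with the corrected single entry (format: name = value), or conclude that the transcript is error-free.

step 11, y = -1

Recomputing the run from the initial state:
step 1: x = -6, y = -4
step 2: x = -7, y = 5
step 3: x = -1, y = 10
step 4: x = 7, y = 13
step 5: x = 10, y = 8
step 6: x = 11, y = 6
step 7: x = 10, y = 11
step 8: x = 16, y = 17
step 9: x = 20, y = 10
step 10: x = 25, y = 8
step 11: x = 21, y = -1
The first disagreement with the transcript is at step 11, where the value should be y = -1.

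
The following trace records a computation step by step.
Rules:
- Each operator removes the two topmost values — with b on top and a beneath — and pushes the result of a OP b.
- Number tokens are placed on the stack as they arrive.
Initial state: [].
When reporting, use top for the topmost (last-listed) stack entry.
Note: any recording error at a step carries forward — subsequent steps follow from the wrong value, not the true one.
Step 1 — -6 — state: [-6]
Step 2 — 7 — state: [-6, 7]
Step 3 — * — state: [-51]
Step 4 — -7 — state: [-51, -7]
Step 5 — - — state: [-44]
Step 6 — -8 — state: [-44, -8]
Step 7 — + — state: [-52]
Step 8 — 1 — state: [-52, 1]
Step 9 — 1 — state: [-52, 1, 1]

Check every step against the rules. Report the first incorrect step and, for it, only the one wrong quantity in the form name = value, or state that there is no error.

Recomputing the run from the initial state:
step 1: [-6]
step 2: [-6, 7]
step 3: [-42]
step 4: [-42, -7]
step 5: [-35]
step 6: [-35, -8]
step 7: [-43]
step 8: [-43, 1]
step 9: [-43, 1, 1]
The first disagreement with the trace is at step 3, where the value should be top = -42.

step 3, top = -42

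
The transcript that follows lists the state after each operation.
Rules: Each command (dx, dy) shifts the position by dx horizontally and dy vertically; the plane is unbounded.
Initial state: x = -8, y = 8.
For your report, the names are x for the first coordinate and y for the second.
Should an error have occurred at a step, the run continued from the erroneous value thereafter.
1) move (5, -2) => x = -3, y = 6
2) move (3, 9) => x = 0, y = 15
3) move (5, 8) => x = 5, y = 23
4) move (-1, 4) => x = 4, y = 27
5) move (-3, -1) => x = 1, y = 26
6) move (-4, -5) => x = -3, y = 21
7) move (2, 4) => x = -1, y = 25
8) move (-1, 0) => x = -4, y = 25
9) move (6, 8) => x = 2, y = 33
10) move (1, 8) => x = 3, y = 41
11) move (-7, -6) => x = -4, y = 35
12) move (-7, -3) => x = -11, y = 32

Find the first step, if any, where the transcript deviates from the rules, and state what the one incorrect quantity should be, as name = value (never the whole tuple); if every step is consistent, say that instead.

step 8, x = -2

step 1: x = -8 + (5) = -3, y = 8 + (-2) = 6 -> consistent with the transcript
step 2: x = -3 + (3) = 0, y = 6 + (9) = 15 -> same as recorded
step 3: x = 0 + (5) = 5, y = 15 + (8) = 23 -> agrees with the transcript
step 4: x = 5 + (-1) = 4, y = 23 + (4) = 27 -> in agreement
step 5: x = 4 + (-3) = 1, y = 27 + (-1) = 26 -> exactly as logged
step 6: x = 1 + (-4) = -3, y = 26 + (-5) = 21 -> matches
step 7: x = -3 + (2) = -1, y = 21 + (4) = 25 -> agrees with the transcript
step 8: x = -1 + (-1) = -2, y = 25 + (0) = 25 -> not what was recorded
The audit stops at step 8: the recorded entry is wrong and should be x = -2.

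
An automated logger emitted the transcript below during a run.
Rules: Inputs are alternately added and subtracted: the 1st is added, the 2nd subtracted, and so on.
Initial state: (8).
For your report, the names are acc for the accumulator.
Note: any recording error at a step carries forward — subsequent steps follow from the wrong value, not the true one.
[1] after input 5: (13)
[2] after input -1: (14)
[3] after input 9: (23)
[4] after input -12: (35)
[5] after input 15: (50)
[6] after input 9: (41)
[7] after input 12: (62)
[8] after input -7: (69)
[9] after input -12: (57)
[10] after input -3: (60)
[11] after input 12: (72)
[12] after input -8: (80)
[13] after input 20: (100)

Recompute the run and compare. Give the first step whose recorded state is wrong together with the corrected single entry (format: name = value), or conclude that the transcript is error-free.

Recomputing the run from the initial state:
step 1: acc = 13
step 2: acc = 14
step 3: acc = 23
step 4: acc = 35
step 5: acc = 50
step 6: acc = 41
step 7: acc = 53
step 8: acc = 60
step 9: acc = 48
step 10: acc = 51
step 11: acc = 63
step 12: acc = 71
step 13: acc = 91
The first disagreement with the transcript is at step 7, where the value should be acc = 53.

step 7, acc = 53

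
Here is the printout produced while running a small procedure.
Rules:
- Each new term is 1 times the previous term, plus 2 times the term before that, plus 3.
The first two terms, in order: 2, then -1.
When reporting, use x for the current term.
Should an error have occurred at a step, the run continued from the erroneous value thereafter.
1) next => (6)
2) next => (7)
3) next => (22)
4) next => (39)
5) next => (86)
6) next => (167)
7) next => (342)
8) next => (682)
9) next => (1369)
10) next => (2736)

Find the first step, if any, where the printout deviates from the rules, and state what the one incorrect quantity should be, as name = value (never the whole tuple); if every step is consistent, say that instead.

step 8, x = 679

Recomputing the run from the initial state:
step 1: x = 6
step 2: x = 7
step 3: x = 22
step 4: x = 39
step 5: x = 86
step 6: x = 167
step 7: x = 342
step 8: x = 679
step 9: x = 1366
step 10: x = 2727
The first disagreement with the printout is at step 8, where the value should be x = 679.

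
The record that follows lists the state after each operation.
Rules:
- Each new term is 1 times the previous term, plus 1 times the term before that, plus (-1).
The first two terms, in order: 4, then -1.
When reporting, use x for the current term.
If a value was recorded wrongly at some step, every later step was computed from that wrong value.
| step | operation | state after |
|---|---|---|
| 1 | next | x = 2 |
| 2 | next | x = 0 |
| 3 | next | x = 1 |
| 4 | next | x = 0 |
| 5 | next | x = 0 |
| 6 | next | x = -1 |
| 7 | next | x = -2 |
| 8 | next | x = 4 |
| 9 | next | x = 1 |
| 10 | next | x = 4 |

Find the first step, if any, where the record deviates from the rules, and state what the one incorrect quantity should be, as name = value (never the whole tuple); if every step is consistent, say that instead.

step 8, x = -4

Recomputing the run from the initial state:
step 1: x = 2
step 2: x = 0
step 3: x = 1
step 4: x = 0
step 5: x = 0
step 6: x = -1
step 7: x = -2
step 8: x = -4
step 9: x = -7
step 10: x = -12
The first disagreement with the record is at step 8, where the value should be x = -4.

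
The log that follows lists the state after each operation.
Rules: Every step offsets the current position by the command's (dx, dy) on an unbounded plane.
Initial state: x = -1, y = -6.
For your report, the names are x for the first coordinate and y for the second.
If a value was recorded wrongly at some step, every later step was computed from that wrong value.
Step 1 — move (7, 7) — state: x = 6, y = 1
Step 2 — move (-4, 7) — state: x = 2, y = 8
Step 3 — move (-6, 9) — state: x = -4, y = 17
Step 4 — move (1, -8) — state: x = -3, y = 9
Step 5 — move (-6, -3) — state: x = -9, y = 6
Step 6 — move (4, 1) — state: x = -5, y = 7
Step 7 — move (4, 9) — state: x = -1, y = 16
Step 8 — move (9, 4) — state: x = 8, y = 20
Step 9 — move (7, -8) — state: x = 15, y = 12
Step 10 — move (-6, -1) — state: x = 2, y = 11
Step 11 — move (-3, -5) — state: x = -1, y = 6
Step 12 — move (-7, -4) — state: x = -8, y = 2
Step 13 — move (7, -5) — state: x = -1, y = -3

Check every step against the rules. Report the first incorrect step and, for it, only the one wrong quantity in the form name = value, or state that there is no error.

step 1: x = -1 + (7) = 6, y = -6 + (7) = 1 -> consistent with the log
step 2: x = 6 + (-4) = 2, y = 1 + (7) = 8 -> in agreement
step 3: x = 2 + (-6) = -4, y = 8 + (9) = 17 -> checks out
step 4: x = -4 + (1) = -3, y = 17 + (-8) = 9 -> verified
step 5: x = -3 + (-6) = -9, y = 9 + (-3) = 6 -> confirmed correct
step 6: x = -9 + (4) = -5, y = 6 + (1) = 7 -> verified
step 7: x = -5 + (4) = -1, y = 7 + (9) = 16 -> agrees with the log
step 8: x = -1 + (9) = 8, y = 16 + (4) = 20 -> same as recorded
step 9: x = 8 + (7) = 15, y = 20 + (-8) = 12 -> checks out
step 10: x = 15 + (-6) = 9, y = 12 + (-1) = 11 -> not what was recorded
Step 10 is the first one off; corrected, x = 9.

step 10, x = 9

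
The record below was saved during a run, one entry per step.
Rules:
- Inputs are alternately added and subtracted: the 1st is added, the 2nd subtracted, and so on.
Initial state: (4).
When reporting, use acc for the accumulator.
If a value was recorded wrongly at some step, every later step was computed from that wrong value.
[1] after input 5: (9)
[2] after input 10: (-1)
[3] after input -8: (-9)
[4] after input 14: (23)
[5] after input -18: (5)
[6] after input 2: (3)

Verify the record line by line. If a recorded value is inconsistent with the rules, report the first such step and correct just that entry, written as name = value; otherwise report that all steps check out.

Recomputing the run from the initial state:
step 1: acc = 9
step 2: acc = -1
step 3: acc = -9
step 4: acc = -23
step 5: acc = -41
step 6: acc = -43
The first disagreement with the record is at step 4, where the value should be acc = -23.

step 4, acc = -23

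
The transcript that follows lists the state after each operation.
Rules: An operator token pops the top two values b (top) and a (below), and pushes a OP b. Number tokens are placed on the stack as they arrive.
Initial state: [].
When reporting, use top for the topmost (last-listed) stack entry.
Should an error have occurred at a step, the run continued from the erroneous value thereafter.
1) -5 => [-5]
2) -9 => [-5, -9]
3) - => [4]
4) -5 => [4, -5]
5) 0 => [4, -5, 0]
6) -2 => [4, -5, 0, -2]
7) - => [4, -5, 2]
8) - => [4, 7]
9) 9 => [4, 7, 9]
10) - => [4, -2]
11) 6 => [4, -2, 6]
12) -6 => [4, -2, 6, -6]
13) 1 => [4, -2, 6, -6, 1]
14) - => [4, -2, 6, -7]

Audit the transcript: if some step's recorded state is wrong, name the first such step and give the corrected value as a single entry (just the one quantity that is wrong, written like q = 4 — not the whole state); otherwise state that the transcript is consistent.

step 8, top = -7

Step 1: push -5: top = -5 — exactly as logged.
Step 2: push -9: top = -9 — confirmed correct.
Step 3: -5 - -9 = 4 — checks out.
Step 4: push -5: top = -5 — checks out.
Step 5: push 0: top = 0 — in agreement.
Step 6: push -2: top = -2 — in agreement.
Step 7: 0 - -2 = 2 — checks out.
Step 8: -5 - 2 = -7 — the recorded entry deviates here.
That makes step 8 the first incorrect line — top = -7 is what it should show.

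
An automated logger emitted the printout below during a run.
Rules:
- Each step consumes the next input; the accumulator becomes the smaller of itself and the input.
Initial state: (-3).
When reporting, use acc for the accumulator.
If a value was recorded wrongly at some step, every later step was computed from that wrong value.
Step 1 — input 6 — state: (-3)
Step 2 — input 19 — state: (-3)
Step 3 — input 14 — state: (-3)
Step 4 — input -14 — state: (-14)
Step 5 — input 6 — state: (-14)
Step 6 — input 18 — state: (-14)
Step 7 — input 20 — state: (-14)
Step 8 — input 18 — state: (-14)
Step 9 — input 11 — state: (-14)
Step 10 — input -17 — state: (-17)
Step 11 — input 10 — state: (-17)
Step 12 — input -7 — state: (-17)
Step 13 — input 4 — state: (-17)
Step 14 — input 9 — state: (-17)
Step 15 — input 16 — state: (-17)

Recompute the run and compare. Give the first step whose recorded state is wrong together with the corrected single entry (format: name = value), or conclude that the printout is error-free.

no error

Step 1: acc = min(-3, 6) = -3 — confirmed correct.
Step 2: acc = min(-3, 19) = -3 — agrees with the printout.
Step 3: acc = min(-3, 14) = -3 — no discrepancy.
Step 4: acc = min(-3, -14) = -14 — consistent with the printout.
Step 5: acc = min(-14, 6) = -14 — same as recorded.
Step 6: acc = min(-14, 18) = -14 — same as recorded.
Step 7: acc = min(-14, 20) = -14 — confirmed correct.
Step 8: acc = min(-14, 18) = -14 — verified.
Step 9: acc = min(-14, 11) = -14 — no discrepancy.
Step 10: acc = min(-14, -17) = -17 — same as recorded.
Step 11: acc = min(-17, 10) = -17 — no discrepancy.
Step 12: acc = min(-17, -7) = -17 — in agreement.
Step 13: acc = min(-17, 4) = -17 — matches.
Step 14: acc = min(-17, 9) = -17 — no discrepancy.
Step 15: acc = min(-17, 16) = -17 — consistent with the printout.
Every step is consistent.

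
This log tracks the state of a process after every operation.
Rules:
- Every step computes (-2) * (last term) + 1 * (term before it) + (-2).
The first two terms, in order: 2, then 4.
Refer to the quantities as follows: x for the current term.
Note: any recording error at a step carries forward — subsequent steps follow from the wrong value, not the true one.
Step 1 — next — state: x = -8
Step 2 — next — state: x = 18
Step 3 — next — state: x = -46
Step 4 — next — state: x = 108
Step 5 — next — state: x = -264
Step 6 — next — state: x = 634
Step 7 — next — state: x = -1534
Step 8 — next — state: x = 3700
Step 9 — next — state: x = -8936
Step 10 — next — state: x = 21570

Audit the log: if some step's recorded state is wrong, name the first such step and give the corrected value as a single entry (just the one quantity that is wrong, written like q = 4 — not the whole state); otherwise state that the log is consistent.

no error

1. x = -2*(4) + (1)*(2) + (-2) = -8 (no discrepancy)
2. x = -2*(-8) + (1)*(4) + (-2) = 18 (checks out)
3. x = -2*(18) + (1)*(-8) + (-2) = -46 (in agreement)
4. x = -2*(-46) + (1)*(18) + (-2) = 108 (verified)
5. x = -2*(108) + (1)*(-46) + (-2) = -264 (in agreement)
6. x = -2*(-264) + (1)*(108) + (-2) = 634 (agrees with the log)
7. x = -2*(634) + (1)*(-264) + (-2) = -1534 (confirmed correct)
8. x = -2*(-1534) + (1)*(634) + (-2) = 3700 (exactly as logged)
9. x = -2*(3700) + (1)*(-1534) + (-2) = -8936 (agrees with the log)
10. x = -2*(-8936) + (1)*(3700) + (-2) = 21570 (exactly as logged)
All steps check out; nothing to correct.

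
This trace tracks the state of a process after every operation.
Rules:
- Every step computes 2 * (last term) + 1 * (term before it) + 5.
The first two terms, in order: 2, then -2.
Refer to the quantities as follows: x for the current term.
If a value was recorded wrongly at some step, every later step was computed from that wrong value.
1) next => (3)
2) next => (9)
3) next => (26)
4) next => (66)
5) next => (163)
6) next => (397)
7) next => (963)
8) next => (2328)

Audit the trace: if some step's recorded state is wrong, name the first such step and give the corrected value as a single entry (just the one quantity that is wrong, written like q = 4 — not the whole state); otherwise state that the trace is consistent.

Recomputing the run from the initial state:
step 1: x = 3
step 2: x = 9
step 3: x = 26
step 4: x = 66
step 5: x = 163
step 6: x = 397
step 7: x = 962
step 8: x = 2326
The first disagreement with the trace is at step 7, where the value should be x = 962.

step 7, x = 962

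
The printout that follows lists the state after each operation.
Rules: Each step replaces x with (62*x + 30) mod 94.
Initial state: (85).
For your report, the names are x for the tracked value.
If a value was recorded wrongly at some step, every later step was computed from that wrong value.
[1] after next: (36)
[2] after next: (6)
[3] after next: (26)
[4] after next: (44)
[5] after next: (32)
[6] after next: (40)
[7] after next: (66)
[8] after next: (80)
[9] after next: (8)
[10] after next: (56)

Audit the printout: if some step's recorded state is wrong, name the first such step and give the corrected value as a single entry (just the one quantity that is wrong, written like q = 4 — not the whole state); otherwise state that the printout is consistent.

Recomputing the run from the initial state:
step 1: x = 36
step 2: x = 6
step 3: x = 26
step 4: x = 44
step 5: x = 32
step 6: x = 40
step 7: x = 66
step 8: x = 80
step 9: x = 8
step 10: x = 56
This matches the printout at every step.

no error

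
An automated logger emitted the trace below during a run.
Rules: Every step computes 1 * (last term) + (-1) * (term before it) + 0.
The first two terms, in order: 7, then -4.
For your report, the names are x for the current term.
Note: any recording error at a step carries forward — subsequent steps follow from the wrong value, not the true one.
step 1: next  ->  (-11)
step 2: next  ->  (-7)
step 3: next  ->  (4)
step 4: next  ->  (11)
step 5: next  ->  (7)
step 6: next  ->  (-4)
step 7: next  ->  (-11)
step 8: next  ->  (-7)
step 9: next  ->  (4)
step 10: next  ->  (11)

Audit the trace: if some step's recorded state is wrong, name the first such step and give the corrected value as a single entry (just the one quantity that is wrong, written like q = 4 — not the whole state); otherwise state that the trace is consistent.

1. x = 1*(-4) + (-1)*(7) + (0) = -11 (checks out)
2. x = 1*(-11) + (-1)*(-4) + (0) = -7 (same as recorded)
3. x = 1*(-7) + (-1)*(-11) + (0) = 4 (matches)
4. x = 1*(4) + (-1)*(-7) + (0) = 11 (same as recorded)
5. x = 1*(11) + (-1)*(4) + (0) = 7 (confirmed correct)
6. x = 1*(7) + (-1)*(11) + (0) = -4 (matches)
7. x = 1*(-4) + (-1)*(7) + (0) = -11 (matches)
8. x = 1*(-11) + (-1)*(-4) + (0) = -7 (matches)
9. x = 1*(-7) + (-1)*(-11) + (0) = 4 (verified)
10. x = 1*(4) + (-1)*(-7) + (0) = 11 (exactly as logged)
The whole run recomputes cleanly — no discrepancies.

no error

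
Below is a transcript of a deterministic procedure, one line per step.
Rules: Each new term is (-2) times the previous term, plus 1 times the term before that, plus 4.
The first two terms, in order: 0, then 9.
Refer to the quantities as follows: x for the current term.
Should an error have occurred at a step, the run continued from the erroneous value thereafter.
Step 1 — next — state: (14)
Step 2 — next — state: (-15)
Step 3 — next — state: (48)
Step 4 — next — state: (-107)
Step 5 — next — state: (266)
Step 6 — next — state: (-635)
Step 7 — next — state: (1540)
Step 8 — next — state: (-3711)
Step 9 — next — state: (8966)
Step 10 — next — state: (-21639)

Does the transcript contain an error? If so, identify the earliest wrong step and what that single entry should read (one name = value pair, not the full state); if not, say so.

Step 1: x = -2*(9) + (1)*(0) + (4) = -14 — not what was recorded.
First deviation found at step 1; the corrected entry is x = -14.

step 1, x = -14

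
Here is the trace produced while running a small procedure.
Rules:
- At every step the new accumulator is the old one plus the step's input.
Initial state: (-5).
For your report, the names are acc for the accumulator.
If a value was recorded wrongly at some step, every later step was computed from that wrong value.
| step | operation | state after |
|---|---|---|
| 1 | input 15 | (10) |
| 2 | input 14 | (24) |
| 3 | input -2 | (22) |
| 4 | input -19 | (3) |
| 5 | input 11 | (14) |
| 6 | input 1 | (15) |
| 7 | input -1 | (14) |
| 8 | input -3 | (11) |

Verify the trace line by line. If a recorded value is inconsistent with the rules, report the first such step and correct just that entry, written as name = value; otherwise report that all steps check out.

Recomputing the run from the initial state:
step 1: acc = 10
step 2: acc = 24
step 3: acc = 22
step 4: acc = 3
step 5: acc = 14
step 6: acc = 15
step 7: acc = 14
step 8: acc = 11
This matches the trace at every step.

no error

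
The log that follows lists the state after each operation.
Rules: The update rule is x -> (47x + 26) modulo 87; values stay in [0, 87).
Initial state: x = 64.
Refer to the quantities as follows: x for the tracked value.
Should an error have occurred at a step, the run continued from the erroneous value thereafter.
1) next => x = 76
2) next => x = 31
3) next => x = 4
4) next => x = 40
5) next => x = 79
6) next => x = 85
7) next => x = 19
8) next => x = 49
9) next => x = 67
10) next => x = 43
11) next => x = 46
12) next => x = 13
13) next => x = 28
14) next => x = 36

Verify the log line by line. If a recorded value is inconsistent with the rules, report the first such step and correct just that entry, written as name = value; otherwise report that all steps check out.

step 14, x = 37

Recomputing the run from the initial state:
step 1: x = 76
step 2: x = 31
step 3: x = 4
step 4: x = 40
step 5: x = 79
step 6: x = 85
step 7: x = 19
step 8: x = 49
step 9: x = 67
step 10: x = 43
step 11: x = 46
step 12: x = 13
step 13: x = 28
step 14: x = 37
The first disagreement with the log is at step 14, where the value should be x = 37.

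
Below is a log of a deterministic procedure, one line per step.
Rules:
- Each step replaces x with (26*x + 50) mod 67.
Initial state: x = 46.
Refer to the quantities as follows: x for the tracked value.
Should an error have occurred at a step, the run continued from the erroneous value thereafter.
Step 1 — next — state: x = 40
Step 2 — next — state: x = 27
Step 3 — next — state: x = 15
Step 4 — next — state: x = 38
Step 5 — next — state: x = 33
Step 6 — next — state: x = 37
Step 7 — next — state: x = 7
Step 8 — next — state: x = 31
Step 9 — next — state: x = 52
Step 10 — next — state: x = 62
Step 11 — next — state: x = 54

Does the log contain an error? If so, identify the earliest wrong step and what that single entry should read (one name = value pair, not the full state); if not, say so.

step 1: x = (26*46 + 50) mod 67 = 40 -> verified
step 2: x = (26*40 + 50) mod 67 = 18 -> a discrepancy with the log
The earliest wrong entry is at step 2: it should read x = 18.

step 2, x = 18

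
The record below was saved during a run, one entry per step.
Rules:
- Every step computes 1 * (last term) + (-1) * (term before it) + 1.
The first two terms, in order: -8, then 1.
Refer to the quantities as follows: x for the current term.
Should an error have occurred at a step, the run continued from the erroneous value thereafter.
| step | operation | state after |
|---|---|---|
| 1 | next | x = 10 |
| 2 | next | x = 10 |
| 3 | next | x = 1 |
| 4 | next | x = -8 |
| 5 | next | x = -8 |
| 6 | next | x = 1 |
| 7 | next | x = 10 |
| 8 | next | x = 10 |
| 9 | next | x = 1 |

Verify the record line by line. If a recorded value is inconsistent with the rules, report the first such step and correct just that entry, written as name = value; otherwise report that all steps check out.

no error

Step 1: x = 1*(1) + (-1)*(-8) + (1) = 10 — confirmed correct.
Step 2: x = 1*(10) + (-1)*(1) + (1) = 10 — exactly as logged.
Step 3: x = 1*(10) + (-1)*(10) + (1) = 1 — in agreement.
Step 4: x = 1*(1) + (-1)*(10) + (1) = -8 — confirmed correct.
Step 5: x = 1*(-8) + (-1)*(1) + (1) = -8 — checks out.
Step 6: x = 1*(-8) + (-1)*(-8) + (1) = 1 — exactly as logged.
Step 7: x = 1*(1) + (-1)*(-8) + (1) = 10 — agrees with the record.
Step 8: x = 1*(10) + (-1)*(1) + (1) = 10 — same as recorded.
Step 9: x = 1*(10) + (-1)*(10) + (1) = 1 — same as recorded.
All entries verified; no error found.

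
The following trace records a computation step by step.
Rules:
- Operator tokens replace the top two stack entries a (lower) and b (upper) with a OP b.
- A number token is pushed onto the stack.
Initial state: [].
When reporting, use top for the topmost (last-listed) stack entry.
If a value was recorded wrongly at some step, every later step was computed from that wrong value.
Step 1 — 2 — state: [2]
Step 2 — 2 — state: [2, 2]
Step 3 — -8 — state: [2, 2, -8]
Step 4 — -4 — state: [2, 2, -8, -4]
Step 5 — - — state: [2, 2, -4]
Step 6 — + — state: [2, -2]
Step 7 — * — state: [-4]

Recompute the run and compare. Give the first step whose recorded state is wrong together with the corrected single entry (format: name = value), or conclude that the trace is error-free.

no error

Step 1: push 2: top = 2 — exactly as logged.
Step 2: push 2: top = 2 — consistent with the trace.
Step 3: push -8: top = -8 — agrees with the trace.
Step 4: push -4: top = -4 — matches.
Step 5: -8 - -4 = -4 — consistent with the trace.
Step 6: 2 + -4 = -2 — confirmed correct.
Step 7: 2 * -2 = -4 — agrees with the trace.
Each recorded entry agrees with the recomputation.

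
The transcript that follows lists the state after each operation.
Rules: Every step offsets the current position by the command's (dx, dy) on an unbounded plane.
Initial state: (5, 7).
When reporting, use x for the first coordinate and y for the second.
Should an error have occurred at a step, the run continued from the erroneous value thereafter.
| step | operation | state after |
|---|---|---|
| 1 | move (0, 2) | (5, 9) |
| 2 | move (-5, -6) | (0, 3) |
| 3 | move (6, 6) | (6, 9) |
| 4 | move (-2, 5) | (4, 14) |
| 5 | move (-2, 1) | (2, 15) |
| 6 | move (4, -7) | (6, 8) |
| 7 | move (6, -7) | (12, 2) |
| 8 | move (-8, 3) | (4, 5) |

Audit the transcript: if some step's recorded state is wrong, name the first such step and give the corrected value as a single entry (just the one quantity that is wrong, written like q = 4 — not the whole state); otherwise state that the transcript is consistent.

1. x = 5 + (0) = 5, y = 7 + (2) = 9 (checks out)
2. x = 5 + (-5) = 0, y = 9 + (-6) = 3 (checks out)
3. x = 0 + (6) = 6, y = 3 + (6) = 9 (confirmed correct)
4. x = 6 + (-2) = 4, y = 9 + (5) = 14 (no discrepancy)
5. x = 4 + (-2) = 2, y = 14 + (1) = 15 (no discrepancy)
6. x = 2 + (4) = 6, y = 15 + (-7) = 8 (confirmed correct)
7. x = 6 + (6) = 12, y = 8 + (-7) = 1 (first mismatch against the transcript)
First incorrect step: 7; the correct value is y = 1.

step 7, y = 1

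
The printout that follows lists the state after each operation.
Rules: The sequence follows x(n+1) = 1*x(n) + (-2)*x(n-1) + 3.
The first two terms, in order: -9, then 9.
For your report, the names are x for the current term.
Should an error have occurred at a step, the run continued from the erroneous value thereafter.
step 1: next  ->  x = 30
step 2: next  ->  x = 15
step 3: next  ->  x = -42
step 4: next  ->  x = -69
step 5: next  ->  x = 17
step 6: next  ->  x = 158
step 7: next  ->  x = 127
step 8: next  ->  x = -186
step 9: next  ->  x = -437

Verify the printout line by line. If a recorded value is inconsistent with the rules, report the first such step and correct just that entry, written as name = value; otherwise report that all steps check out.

step 5, x = 18

1. x = 1*(9) + (-2)*(-9) + (3) = 30 (verified)
2. x = 1*(30) + (-2)*(9) + (3) = 15 (no discrepancy)
3. x = 1*(15) + (-2)*(30) + (3) = -42 (exactly as logged)
4. x = 1*(-42) + (-2)*(15) + (3) = -69 (agrees with the printout)
5. x = 1*(-69) + (-2)*(-42) + (3) = 18 (the recorded entry deviates here)
The earliest wrong entry is at step 5: it should read x = 18.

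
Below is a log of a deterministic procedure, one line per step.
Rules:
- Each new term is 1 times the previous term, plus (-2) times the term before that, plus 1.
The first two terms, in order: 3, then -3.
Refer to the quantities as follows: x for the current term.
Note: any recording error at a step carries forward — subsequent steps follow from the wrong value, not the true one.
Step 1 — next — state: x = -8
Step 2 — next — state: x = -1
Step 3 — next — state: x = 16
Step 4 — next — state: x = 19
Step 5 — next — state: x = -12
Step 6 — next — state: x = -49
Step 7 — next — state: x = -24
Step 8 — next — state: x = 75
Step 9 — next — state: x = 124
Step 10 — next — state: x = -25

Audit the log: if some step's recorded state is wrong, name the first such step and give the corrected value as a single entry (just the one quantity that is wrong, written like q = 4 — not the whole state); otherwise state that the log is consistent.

Step 1: x = 1*(-3) + (-2)*(3) + (1) = -8 — agrees with the log.
Step 2: x = 1*(-8) + (-2)*(-3) + (1) = -1 — in agreement.
Step 3: x = 1*(-1) + (-2)*(-8) + (1) = 16 — consistent with the log.
Step 4: x = 1*(16) + (-2)*(-1) + (1) = 19 — matches.
Step 5: x = 1*(19) + (-2)*(16) + (1) = -12 — consistent with the log.
Step 6: x = 1*(-12) + (-2)*(19) + (1) = -49 — no discrepancy.
Step 7: x = 1*(-49) + (-2)*(-12) + (1) = -24 — no discrepancy.
Step 8: x = 1*(-24) + (-2)*(-49) + (1) = 75 — agrees with the log.
Step 9: x = 1*(75) + (-2)*(-24) + (1) = 124 — in agreement.
Step 10: x = 1*(124) + (-2)*(75) + (1) = -25 — matches.
Every step is consistent.

no error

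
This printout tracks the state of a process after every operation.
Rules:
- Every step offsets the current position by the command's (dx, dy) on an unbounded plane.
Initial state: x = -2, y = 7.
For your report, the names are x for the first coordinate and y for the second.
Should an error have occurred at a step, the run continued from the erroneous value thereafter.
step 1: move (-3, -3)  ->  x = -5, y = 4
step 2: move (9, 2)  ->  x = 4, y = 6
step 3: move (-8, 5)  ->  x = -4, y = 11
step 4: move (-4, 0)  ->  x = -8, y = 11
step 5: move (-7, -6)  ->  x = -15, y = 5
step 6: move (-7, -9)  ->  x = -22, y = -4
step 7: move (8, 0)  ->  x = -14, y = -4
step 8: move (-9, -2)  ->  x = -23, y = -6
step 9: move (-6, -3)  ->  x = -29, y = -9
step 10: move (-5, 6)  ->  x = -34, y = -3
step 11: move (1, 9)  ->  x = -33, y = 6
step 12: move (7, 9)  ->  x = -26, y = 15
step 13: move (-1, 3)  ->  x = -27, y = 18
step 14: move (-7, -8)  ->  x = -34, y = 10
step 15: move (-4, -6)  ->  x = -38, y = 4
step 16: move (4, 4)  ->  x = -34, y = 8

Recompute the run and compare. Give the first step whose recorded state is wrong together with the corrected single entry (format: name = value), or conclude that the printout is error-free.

no error

Step 1: x = -2 + (-3) = -5, y = 7 + (-3) = 4 — matches.
Step 2: x = -5 + (9) = 4, y = 4 + (2) = 6 — same as recorded.
Step 3: x = 4 + (-8) = -4, y = 6 + (5) = 11 — exactly as logged.
Step 4: x = -4 + (-4) = -8, y = 11 + (0) = 11 — agrees with the printout.
Step 5: x = -8 + (-7) = -15, y = 11 + (-6) = 5 — verified.
Step 6: x = -15 + (-7) = -22, y = 5 + (-9) = -4 — exactly as logged.
Step 7: x = -22 + (8) = -14, y = -4 + (0) = -4 — no discrepancy.
Step 8: x = -14 + (-9) = -23, y = -4 + (-2) = -6 — exactly as logged.
Step 9: x = -23 + (-6) = -29, y = -6 + (-3) = -9 — checks out.
Step 10: x = -29 + (-5) = -34, y = -9 + (6) = -3 — consistent with the printout.
Step 11: x = -34 + (1) = -33, y = -3 + (9) = 6 — no discrepancy.
Step 12: x = -33 + (7) = -26, y = 6 + (9) = 15 — consistent with the printout.
Step 13: x = -26 + (-1) = -27, y = 15 + (3) = 18 — no discrepancy.
Step 14: x = -27 + (-7) = -34, y = 18 + (-8) = 10 — confirmed correct.
Step 15: x = -34 + (-4) = -38, y = 10 + (-6) = 4 — confirmed correct.
Step 16: x = -38 + (4) = -34, y = 4 + (4) = 8 — consistent with the printout.
The recomputation confirms every line.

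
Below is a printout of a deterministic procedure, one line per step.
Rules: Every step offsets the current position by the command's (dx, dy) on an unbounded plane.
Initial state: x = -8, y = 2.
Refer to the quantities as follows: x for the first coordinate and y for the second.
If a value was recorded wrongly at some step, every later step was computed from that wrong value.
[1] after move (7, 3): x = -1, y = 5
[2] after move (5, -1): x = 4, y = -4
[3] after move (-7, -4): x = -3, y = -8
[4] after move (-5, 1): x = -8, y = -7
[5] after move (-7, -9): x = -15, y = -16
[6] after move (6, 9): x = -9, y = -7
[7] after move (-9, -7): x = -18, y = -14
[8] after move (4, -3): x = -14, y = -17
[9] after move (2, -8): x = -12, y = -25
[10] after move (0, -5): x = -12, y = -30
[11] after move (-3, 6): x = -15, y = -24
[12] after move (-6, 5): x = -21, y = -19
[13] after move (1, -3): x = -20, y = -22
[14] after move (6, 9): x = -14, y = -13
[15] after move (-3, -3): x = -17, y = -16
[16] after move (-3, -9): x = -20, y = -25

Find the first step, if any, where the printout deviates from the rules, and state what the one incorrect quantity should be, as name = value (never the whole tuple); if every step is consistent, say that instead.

Recomputing the run from the initial state:
step 1: x = -1, y = 5
step 2: x = 4, y = 4
step 3: x = -3, y = 0
step 4: x = -8, y = 1
step 5: x = -15, y = -8
step 6: x = -9, y = 1
step 7: x = -18, y = -6
step 8: x = -14, y = -9
step 9: x = -12, y = -17
step 10: x = -12, y = -22
step 11: x = -15, y = -16
step 12: x = -21, y = -11
step 13: x = -20, y = -14
step 14: x = -14, y = -5
step 15: x = -17, y = -8
step 16: x = -20, y = -17
The first disagreement with the printout is at step 2, where the value should be y = 4.

step 2, y = 4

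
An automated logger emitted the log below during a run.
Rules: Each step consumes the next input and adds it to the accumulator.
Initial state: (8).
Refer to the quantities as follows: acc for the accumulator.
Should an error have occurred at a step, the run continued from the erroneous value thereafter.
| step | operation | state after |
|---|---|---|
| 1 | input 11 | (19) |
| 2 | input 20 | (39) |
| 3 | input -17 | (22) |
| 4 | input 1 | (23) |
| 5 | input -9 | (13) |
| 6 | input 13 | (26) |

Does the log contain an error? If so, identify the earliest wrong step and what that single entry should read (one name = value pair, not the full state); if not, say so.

step 5, acc = 14

Recomputing the run from the initial state:
step 1: acc = 19
step 2: acc = 39
step 3: acc = 22
step 4: acc = 23
step 5: acc = 14
step 6: acc = 27
The first disagreement with the log is at step 5, where the value should be acc = 14.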